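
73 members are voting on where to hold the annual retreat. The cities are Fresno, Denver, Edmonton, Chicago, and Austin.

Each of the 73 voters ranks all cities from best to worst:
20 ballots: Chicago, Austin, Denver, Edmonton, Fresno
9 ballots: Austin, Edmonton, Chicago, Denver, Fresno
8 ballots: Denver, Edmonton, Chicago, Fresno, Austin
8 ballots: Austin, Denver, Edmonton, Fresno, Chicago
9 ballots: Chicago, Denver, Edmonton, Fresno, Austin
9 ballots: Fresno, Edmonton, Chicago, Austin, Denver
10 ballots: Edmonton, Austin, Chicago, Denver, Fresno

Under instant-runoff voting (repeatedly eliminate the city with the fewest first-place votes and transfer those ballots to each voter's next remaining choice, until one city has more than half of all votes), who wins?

Edmonton

Round 1: Fresno 9, Denver 8, Edmonton 10, Chicago 29, Austin 17. Denver eliminated.
Round 2: Fresno 9, Edmonton 18, Chicago 29, Austin 17. Fresno eliminated.
Round 3: Edmonton 27, Chicago 29, Austin 17. Austin eliminated.
Round 4: Edmonton 44, Chicago 29. Edmonton has a majority (≥37).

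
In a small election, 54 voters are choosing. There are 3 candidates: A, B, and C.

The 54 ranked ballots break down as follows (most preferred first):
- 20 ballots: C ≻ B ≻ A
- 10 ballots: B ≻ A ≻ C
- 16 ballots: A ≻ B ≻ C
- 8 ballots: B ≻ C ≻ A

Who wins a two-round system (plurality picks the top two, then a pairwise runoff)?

Round 1 first-place votes: A 16, B 18, C 20. C and B advance.
Runoff: C is ranked above B on 20 ballots, B above C on 34.

B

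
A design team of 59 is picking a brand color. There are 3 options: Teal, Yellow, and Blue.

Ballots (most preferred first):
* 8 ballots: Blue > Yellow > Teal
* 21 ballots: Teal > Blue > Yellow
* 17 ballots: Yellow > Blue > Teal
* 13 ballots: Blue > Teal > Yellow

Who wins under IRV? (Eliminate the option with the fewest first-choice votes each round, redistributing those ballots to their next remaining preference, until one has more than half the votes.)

Blue

Round 1: Teal 21, Yellow 17, Blue 21. Yellow eliminated.
Round 2: Teal 21, Blue 38. Blue has a majority (≥30).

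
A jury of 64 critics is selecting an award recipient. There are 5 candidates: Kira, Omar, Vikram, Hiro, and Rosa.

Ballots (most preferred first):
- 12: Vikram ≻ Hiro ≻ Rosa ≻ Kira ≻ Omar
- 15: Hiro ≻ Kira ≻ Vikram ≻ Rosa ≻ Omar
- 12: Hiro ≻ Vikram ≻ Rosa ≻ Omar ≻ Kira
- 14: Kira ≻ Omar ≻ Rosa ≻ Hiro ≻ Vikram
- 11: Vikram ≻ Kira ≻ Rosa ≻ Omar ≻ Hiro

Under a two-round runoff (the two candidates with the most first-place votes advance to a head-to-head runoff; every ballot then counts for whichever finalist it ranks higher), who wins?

Hiro

Round 1 first-place votes: Kira 14, Omar 0, Vikram 23, Hiro 27, Rosa 0. Hiro and Vikram advance.
Runoff: Hiro is ranked above Vikram on 41 ballots, Vikram above Hiro on 23.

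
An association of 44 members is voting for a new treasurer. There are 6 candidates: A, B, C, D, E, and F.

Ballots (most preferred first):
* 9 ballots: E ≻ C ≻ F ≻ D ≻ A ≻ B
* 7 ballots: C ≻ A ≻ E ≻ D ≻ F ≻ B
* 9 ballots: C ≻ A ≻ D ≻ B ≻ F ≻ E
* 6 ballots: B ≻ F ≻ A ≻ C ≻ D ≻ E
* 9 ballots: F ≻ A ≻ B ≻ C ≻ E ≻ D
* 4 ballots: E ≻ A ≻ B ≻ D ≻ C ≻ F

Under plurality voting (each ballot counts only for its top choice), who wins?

C

First-place votes: A 0, B 6, C 16, D 0, E 13, F 9.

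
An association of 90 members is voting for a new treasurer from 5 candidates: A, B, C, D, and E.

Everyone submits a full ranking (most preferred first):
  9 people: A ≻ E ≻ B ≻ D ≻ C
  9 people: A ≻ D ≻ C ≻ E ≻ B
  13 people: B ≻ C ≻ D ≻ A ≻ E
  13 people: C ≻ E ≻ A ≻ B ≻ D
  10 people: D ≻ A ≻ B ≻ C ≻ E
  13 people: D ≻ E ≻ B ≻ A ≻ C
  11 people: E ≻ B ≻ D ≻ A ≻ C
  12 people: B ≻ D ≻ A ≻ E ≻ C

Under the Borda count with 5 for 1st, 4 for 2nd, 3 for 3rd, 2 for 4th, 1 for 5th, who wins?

A: 9×5 + 9×5 + 13×2 + 13×3 + 10×4 + 13×2 + 11×2 + 12×3 = 279
B: 9×3 + 9×1 + 13×5 + 13×2 + 10×3 + 13×3 + 11×4 + 12×5 = 300
C: 9×1 + 9×3 + 13×4 + 13×5 + 10×2 + 13×1 + 11×1 + 12×1 = 209
D: 9×2 + 9×4 + 13×3 + 13×1 + 10×5 + 13×5 + 11×3 + 12×4 = 302
E: 9×4 + 9×2 + 13×1 + 13×4 + 10×1 + 13×4 + 11×5 + 12×2 = 260

D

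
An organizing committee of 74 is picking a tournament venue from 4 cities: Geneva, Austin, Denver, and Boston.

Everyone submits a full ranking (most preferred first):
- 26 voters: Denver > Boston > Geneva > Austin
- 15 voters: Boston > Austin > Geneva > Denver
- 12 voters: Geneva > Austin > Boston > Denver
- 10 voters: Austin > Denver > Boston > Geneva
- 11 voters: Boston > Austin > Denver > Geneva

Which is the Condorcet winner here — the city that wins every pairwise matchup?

Boston

Boston vs Geneva: 62–12
Boston vs Austin: 52–22
Boston vs Denver: 38–36
Boston beats every other city.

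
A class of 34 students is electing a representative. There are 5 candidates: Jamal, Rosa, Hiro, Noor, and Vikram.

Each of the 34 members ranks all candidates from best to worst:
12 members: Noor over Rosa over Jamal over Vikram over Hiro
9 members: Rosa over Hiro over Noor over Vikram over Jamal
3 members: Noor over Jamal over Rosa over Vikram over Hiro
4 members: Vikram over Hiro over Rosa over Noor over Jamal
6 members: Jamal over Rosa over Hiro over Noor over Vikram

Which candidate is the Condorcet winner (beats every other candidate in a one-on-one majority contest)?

Rosa

Rosa vs Jamal: 25–9
Rosa vs Hiro: 30–4
Rosa vs Noor: 19–15
Rosa vs Vikram: 30–4
Rosa beats every other candidate.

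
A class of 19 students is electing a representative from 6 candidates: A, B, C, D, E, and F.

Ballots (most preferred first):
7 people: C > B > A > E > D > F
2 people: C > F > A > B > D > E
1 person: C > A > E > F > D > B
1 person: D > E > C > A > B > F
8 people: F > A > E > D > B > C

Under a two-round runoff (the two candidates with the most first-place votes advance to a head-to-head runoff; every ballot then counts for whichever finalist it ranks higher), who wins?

C

Round 1 first-place votes: A 0, B 0, C 10, D 1, E 0, F 8. C and F advance.
Runoff: C is ranked above F on 11 ballots, F above C on 8.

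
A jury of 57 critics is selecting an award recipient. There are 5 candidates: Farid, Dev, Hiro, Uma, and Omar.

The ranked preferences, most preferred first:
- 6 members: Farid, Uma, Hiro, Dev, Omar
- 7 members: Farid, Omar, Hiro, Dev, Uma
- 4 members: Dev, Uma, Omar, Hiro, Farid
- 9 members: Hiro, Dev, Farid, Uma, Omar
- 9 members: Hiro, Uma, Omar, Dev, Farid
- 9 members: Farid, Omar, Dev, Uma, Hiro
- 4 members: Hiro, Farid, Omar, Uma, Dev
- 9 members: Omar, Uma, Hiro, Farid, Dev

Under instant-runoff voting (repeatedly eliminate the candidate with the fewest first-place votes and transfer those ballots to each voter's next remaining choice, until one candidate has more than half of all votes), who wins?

Hiro

Round 1: Farid 22, Dev 4, Hiro 22, Uma 0, Omar 9. Uma eliminated.
Round 2: Farid 22, Dev 4, Hiro 22, Omar 9. Dev eliminated.
Round 3: Farid 22, Hiro 22, Omar 13. Omar eliminated.
Round 4: Farid 22, Hiro 35. Hiro has a majority (≥29).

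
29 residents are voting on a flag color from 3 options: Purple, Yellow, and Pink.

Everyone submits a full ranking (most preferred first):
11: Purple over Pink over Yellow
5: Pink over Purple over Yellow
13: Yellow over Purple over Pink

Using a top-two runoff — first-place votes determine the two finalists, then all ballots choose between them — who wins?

Round 1 first-place votes: Purple 11, Yellow 13, Pink 5. Yellow and Purple advance.
Runoff: Yellow is ranked above Purple on 13 ballots, Purple above Yellow on 16.

Purple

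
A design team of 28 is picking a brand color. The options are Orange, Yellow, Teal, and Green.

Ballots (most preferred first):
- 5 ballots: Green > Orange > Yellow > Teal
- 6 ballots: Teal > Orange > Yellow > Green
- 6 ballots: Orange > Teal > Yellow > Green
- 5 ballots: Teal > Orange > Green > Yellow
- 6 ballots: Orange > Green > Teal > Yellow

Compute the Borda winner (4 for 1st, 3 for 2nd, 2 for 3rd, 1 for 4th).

Orange: 5×3 + 6×3 + 6×4 + 5×3 + 6×4 = 96
Yellow: 5×2 + 6×2 + 6×2 + 5×1 + 6×1 = 45
Teal: 5×1 + 6×4 + 6×3 + 5×4 + 6×2 = 79
Green: 5×4 + 6×1 + 6×1 + 5×2 + 6×3 = 60

Orange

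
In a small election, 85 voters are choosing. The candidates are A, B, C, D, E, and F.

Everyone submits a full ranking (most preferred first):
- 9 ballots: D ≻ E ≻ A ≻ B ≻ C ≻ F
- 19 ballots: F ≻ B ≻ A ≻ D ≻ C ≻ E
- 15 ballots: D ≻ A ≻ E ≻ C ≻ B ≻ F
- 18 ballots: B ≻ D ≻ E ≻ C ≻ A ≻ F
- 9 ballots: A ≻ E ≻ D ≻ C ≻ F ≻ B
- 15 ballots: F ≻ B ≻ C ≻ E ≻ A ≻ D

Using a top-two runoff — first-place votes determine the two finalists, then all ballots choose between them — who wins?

D

Round 1 first-place votes: A 9, B 18, C 0, D 24, E 0, F 34. F and D advance.
Runoff: F is ranked above D on 34 ballots, D above F on 51.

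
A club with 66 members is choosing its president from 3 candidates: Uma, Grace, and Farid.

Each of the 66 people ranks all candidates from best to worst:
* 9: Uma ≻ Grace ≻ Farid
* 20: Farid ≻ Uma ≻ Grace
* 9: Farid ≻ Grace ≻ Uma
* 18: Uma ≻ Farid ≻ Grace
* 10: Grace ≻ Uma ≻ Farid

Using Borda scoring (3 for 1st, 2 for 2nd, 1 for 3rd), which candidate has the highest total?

Uma: 9×3 + 20×2 + 9×1 + 18×3 + 10×2 = 150
Grace: 9×2 + 20×1 + 9×2 + 18×1 + 10×3 = 104
Farid: 9×1 + 20×3 + 9×3 + 18×2 + 10×1 = 142

Uma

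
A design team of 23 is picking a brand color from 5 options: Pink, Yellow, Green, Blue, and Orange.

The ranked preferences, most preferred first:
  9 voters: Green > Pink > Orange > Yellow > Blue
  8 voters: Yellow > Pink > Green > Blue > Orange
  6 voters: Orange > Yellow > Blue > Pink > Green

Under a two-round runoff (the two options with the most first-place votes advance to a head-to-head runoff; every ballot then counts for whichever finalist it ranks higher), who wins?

Round 1 first-place votes: Pink 0, Yellow 8, Green 9, Blue 0, Orange 6. Green and Yellow advance.
Runoff: Green is ranked above Yellow on 9 ballots, Yellow above Green on 14.

Yellow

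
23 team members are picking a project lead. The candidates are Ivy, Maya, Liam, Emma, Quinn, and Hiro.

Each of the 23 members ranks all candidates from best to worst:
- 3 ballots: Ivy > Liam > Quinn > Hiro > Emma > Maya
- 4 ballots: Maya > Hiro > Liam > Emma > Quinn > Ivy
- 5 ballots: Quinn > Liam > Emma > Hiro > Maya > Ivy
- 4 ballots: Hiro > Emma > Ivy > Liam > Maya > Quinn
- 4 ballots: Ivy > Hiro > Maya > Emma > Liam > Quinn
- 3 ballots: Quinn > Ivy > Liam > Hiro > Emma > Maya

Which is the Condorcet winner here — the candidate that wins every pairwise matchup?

Hiro vs Ivy: 13–10
Hiro vs Maya: 19–4
Hiro vs Liam: 12–11
Hiro vs Emma: 18–5
Hiro vs Quinn: 12–11
Hiro beats every other candidate.

Hiro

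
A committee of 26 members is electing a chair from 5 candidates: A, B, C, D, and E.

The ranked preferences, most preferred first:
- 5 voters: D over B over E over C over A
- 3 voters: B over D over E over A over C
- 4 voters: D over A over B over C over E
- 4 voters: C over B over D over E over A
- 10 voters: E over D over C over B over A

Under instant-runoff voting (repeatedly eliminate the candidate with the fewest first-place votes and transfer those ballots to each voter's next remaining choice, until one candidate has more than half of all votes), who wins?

D

Round 1: A 0, B 3, C 4, D 9, E 10. A eliminated.
Round 2: B 3, C 4, D 9, E 10. B eliminated.
Round 3: C 4, D 12, E 10. C eliminated.
Round 4: D 16, E 10. D has a majority (≥14).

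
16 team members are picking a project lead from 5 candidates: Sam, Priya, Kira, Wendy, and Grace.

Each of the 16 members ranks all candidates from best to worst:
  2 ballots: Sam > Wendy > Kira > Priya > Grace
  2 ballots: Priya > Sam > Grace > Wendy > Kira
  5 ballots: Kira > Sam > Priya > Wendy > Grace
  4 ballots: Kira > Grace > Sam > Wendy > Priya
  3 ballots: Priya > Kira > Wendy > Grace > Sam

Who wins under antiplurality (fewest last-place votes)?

Wendy

Last-place votes: Sam 3, Priya 4, Kira 2, Wendy 0, Grace 7.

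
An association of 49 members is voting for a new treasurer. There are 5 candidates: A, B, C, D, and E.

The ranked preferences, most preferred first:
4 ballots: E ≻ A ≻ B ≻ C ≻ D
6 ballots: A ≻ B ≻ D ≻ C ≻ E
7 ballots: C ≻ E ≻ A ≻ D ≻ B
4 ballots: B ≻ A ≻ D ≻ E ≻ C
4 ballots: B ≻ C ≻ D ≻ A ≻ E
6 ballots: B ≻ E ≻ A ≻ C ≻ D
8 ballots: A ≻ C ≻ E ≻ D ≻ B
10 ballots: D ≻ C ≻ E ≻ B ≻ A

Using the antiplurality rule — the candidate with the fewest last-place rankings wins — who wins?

C

Last-place votes: A 10, B 15, C 4, D 10, E 10.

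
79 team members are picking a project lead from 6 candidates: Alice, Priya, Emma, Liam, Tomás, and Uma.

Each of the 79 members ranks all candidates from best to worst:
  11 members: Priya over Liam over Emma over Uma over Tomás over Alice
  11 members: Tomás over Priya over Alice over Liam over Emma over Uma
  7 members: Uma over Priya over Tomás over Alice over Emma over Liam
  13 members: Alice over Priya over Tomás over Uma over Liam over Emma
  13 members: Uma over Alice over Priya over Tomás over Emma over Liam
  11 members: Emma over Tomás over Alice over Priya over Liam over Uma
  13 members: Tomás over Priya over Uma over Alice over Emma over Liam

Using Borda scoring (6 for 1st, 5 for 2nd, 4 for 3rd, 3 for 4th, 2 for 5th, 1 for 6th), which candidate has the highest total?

Priya

Alice: 11×1 + 11×4 + 7×3 + 13×6 + 13×5 + 11×4 + 13×3 = 302
Priya: 11×6 + 11×5 + 7×5 + 13×5 + 13×4 + 11×3 + 13×5 = 371
Emma: 11×4 + 11×2 + 7×2 + 13×1 + 13×2 + 11×6 + 13×2 = 211
Liam: 11×5 + 11×3 + 7×1 + 13×2 + 13×1 + 11×2 + 13×1 = 169
Tomás: 11×2 + 11×6 + 7×4 + 13×4 + 13×3 + 11×5 + 13×6 = 340
Uma: 11×3 + 11×1 + 7×6 + 13×3 + 13×6 + 11×1 + 13×4 = 266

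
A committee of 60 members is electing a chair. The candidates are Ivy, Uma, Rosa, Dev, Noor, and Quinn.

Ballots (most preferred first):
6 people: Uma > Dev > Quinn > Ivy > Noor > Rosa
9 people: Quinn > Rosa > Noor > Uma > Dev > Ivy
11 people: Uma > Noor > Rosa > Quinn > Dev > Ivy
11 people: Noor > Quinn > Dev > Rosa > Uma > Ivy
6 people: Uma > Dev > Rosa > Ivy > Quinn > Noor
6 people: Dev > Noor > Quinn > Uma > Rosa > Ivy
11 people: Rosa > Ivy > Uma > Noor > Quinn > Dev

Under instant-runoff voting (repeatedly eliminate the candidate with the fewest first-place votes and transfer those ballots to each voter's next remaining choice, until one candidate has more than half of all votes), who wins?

Rosa

Round 1: Ivy 0, Uma 23, Rosa 11, Dev 6, Noor 11, Quinn 9. Ivy eliminated.
Round 2: Uma 23, Rosa 11, Dev 6, Noor 11, Quinn 9. Dev eliminated.
Round 3: Uma 23, Rosa 11, Noor 17, Quinn 9. Quinn eliminated.
Round 4: Uma 23, Rosa 20, Noor 17. Noor eliminated.
Round 5: Uma 29, Rosa 31. Rosa has a majority (≥31).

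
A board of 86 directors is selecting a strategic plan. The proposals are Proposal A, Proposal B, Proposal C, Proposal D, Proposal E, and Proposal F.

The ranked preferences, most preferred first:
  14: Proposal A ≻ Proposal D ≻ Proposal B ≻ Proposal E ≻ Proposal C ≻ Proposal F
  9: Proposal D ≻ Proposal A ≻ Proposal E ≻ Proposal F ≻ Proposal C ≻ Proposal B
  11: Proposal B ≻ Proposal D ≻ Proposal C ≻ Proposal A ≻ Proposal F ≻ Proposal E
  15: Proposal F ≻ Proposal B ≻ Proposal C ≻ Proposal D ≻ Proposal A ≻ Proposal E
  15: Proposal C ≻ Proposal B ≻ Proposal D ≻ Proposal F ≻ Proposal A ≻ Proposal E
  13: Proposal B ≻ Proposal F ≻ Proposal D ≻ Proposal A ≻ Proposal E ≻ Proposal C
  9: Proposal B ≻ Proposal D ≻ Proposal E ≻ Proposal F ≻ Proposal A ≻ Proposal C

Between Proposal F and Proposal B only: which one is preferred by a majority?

Proposal B

Proposal F is ranked above Proposal B on 24 ballots; Proposal B above Proposal F on 62.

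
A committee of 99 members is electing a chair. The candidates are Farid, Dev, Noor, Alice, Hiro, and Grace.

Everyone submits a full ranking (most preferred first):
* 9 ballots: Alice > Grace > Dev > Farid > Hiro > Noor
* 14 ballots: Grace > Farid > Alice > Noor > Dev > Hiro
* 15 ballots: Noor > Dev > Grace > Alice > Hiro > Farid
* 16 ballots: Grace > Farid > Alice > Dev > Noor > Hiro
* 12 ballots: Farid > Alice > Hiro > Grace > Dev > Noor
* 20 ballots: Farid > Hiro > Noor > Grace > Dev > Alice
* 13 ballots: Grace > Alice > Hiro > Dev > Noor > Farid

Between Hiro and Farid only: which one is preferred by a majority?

Farid

Hiro is ranked above Farid on 28 ballots; Farid above Hiro on 71.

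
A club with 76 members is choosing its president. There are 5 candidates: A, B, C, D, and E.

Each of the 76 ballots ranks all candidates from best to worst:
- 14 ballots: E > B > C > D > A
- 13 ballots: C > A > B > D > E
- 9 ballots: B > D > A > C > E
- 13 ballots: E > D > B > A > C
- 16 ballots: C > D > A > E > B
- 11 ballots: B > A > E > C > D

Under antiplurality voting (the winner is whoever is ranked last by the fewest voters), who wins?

Last-place votes: A 14, B 16, C 13, D 11, E 22.

D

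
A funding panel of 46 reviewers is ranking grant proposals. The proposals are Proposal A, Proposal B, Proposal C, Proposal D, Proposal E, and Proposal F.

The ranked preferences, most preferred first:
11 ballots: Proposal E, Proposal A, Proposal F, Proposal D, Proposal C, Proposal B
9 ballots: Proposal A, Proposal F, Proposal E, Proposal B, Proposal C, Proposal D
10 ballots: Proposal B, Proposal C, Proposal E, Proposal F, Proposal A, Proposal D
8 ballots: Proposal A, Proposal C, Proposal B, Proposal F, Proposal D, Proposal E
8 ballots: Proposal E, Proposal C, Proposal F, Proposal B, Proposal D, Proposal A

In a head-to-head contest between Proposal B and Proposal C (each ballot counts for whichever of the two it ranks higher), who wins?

Proposal B is ranked above Proposal C on 19 ballots; Proposal C above Proposal B on 27.

Proposal C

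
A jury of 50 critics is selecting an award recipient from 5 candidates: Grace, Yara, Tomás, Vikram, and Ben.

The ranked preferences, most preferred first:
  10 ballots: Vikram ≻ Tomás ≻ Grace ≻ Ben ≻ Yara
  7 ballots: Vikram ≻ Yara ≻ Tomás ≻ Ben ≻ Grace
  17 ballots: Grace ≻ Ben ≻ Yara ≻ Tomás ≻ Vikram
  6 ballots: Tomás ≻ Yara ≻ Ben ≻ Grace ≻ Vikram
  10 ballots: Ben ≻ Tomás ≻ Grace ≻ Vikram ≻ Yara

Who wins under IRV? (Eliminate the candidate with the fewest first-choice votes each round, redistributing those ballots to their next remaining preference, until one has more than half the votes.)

Grace

Round 1: Grace 17, Yara 0, Tomás 6, Vikram 17, Ben 10. Yara eliminated.
Round 2: Grace 17, Tomás 6, Vikram 17, Ben 10. Tomás eliminated.
Round 3: Grace 17, Vikram 17, Ben 16. Ben eliminated.
Round 4: Grace 33, Vikram 17. Grace has a majority (≥26).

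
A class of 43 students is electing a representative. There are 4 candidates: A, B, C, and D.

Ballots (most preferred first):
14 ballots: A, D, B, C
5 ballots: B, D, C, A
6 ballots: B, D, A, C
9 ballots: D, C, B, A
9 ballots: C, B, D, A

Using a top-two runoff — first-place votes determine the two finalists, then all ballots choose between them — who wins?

Round 1 first-place votes: A 14, B 11, C 9, D 9. A and B advance.
Runoff: A is ranked above B on 14 ballots, B above A on 29.

B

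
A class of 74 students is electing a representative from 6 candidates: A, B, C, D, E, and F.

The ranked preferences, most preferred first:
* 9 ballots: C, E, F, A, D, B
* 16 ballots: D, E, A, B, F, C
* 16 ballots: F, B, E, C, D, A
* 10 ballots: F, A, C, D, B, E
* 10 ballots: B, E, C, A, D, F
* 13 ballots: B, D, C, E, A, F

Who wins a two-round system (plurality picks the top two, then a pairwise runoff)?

Round 1 first-place votes: A 0, B 23, C 9, D 16, E 0, F 26. F and B advance.
Runoff: F is ranked above B on 35 ballots, B above F on 39.

B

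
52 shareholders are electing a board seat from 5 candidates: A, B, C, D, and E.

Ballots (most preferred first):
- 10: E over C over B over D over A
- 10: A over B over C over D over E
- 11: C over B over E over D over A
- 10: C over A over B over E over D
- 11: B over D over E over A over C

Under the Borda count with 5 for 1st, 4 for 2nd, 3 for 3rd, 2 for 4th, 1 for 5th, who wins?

A: 10×1 + 10×5 + 11×1 + 10×4 + 11×2 = 133
B: 10×3 + 10×4 + 11×4 + 10×3 + 11×5 = 199
C: 10×4 + 10×3 + 11×5 + 10×5 + 11×1 = 186
D: 10×2 + 10×2 + 11×2 + 10×1 + 11×4 = 116
E: 10×5 + 10×1 + 11×3 + 10×2 + 11×3 = 146

B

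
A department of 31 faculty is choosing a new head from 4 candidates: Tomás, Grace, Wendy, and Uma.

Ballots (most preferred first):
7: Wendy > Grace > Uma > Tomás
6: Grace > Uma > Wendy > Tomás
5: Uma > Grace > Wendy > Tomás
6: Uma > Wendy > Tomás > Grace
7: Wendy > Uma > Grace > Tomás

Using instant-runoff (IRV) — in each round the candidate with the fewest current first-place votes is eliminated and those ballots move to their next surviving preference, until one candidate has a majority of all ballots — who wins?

Uma

Round 1: Tomás 0, Grace 6, Wendy 14, Uma 11. Tomás eliminated.
Round 2: Grace 6, Wendy 14, Uma 11. Grace eliminated.
Round 3: Wendy 14, Uma 17. Uma has a majority (≥16).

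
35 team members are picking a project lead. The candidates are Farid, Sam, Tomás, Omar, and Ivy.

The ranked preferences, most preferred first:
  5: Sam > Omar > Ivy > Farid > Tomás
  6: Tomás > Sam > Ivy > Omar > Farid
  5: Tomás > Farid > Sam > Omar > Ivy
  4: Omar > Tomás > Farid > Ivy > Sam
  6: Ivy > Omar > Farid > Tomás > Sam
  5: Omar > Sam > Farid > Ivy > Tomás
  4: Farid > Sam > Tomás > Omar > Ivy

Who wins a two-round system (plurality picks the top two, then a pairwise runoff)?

Omar

Round 1 first-place votes: Farid 4, Sam 5, Tomás 11, Omar 9, Ivy 6. Tomás and Omar advance.
Runoff: Tomás is ranked above Omar on 15 ballots, Omar above Tomás on 20.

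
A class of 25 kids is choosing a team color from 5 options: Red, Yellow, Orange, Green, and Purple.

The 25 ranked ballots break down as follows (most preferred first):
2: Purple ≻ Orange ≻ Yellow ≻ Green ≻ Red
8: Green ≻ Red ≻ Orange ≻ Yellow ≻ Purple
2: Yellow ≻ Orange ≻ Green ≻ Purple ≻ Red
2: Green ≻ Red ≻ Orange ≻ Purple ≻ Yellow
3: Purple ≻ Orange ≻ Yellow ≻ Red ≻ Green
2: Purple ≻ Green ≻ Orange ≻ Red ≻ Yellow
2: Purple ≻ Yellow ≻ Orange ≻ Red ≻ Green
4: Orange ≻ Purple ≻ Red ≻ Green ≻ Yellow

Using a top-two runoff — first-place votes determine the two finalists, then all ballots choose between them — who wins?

Purple

Round 1 first-place votes: Red 0, Yellow 2, Orange 4, Green 10, Purple 9. Green and Purple advance.
Runoff: Green is ranked above Purple on 12 ballots, Purple above Green on 13.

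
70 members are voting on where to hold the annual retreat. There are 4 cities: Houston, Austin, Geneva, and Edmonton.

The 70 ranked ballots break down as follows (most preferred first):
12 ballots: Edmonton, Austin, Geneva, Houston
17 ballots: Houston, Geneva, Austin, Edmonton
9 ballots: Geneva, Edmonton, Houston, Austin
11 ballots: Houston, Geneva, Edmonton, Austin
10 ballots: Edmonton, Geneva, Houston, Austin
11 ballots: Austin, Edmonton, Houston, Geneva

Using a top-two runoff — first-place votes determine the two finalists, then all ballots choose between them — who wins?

Round 1 first-place votes: Houston 28, Austin 11, Geneva 9, Edmonton 22. Houston and Edmonton advance.
Runoff: Houston is ranked above Edmonton on 28 ballots, Edmonton above Houston on 42.

Edmonton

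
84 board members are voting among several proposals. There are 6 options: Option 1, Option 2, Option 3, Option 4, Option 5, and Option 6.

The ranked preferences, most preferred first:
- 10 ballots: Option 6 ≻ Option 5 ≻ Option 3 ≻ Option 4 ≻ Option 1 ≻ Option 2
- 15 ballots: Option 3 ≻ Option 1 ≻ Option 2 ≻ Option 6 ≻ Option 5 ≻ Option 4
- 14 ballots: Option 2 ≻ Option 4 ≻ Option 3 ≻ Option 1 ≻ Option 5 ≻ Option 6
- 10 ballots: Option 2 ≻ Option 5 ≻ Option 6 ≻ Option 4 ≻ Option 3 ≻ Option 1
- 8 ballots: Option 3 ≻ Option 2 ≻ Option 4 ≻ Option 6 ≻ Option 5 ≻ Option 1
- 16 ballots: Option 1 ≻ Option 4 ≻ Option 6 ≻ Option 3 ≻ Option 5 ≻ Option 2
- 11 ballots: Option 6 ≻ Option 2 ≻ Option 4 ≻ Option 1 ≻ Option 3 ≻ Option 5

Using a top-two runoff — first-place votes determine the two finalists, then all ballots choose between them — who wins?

Option 3

Round 1 first-place votes: Option 1 16, Option 2 24, Option 3 23, Option 4 0, Option 5 0, Option 6 21. Option 2 and Option 3 advance.
Runoff: Option 2 is ranked above Option 3 on 35 ballots, Option 3 above Option 2 on 49.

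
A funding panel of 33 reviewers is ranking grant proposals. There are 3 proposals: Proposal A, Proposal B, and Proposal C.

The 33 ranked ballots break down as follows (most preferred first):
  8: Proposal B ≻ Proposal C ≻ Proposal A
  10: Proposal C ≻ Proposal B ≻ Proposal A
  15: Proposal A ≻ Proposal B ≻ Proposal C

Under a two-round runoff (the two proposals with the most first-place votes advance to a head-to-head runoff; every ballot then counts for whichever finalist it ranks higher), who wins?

Proposal C

Round 1 first-place votes: Proposal A 15, Proposal B 8, Proposal C 10. Proposal A and Proposal C advance.
Runoff: Proposal A is ranked above Proposal C on 15 ballots, Proposal C above Proposal A on 18.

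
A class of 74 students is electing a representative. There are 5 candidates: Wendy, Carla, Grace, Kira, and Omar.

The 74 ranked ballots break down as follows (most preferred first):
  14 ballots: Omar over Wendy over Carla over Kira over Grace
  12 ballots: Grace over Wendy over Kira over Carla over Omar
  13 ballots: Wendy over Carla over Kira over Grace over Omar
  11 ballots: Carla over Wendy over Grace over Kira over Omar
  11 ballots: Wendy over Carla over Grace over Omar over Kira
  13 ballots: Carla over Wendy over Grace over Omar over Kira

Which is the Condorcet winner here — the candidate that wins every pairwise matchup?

Wendy

Wendy vs Carla: 50–24
Wendy vs Grace: 62–12
Wendy vs Kira: 74–0
Wendy vs Omar: 60–14
Wendy beats every other candidate.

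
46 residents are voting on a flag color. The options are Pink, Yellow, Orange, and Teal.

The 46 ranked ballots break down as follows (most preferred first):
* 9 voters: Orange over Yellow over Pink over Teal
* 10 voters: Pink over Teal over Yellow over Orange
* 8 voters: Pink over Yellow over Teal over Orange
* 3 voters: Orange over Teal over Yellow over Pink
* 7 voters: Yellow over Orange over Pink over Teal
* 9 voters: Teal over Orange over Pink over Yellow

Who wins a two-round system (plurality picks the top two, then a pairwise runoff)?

Round 1 first-place votes: Pink 18, Yellow 7, Orange 12, Teal 9. Pink and Orange advance.
Runoff: Pink is ranked above Orange on 18 ballots, Orange above Pink on 28.

Orange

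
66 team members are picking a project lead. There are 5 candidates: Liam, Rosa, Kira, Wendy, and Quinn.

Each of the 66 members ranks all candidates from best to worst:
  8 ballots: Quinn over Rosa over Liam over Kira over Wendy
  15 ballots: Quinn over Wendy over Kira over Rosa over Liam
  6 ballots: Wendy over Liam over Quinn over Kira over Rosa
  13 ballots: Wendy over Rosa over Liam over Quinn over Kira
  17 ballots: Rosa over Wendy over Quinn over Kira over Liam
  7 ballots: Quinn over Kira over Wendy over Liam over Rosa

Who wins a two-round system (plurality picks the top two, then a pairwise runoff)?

Round 1 first-place votes: Liam 0, Rosa 17, Kira 0, Wendy 19, Quinn 30. Quinn and Wendy advance.
Runoff: Quinn is ranked above Wendy on 30 ballots, Wendy above Quinn on 36.

Wendy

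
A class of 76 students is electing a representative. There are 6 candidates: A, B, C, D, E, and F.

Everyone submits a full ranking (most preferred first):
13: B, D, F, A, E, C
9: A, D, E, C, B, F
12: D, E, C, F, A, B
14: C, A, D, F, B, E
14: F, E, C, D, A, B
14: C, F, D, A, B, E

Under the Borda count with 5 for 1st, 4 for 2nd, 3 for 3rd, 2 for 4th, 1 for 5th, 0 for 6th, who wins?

D

A: 13×2 + 9×5 + 12×1 + 14×4 + 14×1 + 14×2 = 181
B: 13×5 + 9×1 + 12×0 + 14×1 + 14×0 + 14×1 = 102
C: 13×0 + 9×2 + 12×3 + 14×5 + 14×3 + 14×5 = 236
D: 13×4 + 9×4 + 12×5 + 14×3 + 14×2 + 14×3 = 260
E: 13×1 + 9×3 + 12×4 + 14×0 + 14×4 + 14×0 = 144
F: 13×3 + 9×0 + 12×2 + 14×2 + 14×5 + 14×4 = 217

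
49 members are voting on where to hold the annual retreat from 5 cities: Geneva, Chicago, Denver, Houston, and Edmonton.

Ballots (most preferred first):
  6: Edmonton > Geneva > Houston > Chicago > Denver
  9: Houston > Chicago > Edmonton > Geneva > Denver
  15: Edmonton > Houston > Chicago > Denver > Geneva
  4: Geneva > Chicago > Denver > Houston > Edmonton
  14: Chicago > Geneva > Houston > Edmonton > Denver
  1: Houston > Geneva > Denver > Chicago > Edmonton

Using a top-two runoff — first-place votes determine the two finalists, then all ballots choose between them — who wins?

Round 1 first-place votes: Geneva 4, Chicago 14, Denver 0, Houston 10, Edmonton 21. Edmonton and Chicago advance.
Runoff: Edmonton is ranked above Chicago on 21 ballots, Chicago above Edmonton on 28.

Chicago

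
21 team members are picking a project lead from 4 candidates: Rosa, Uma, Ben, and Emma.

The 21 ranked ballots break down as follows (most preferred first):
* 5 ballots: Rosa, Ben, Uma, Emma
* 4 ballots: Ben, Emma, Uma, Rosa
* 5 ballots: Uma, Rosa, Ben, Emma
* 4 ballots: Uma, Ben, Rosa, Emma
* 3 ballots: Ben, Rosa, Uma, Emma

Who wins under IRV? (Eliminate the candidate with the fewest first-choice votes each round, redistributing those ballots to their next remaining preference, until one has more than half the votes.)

Round 1: Rosa 5, Uma 9, Ben 7, Emma 0. Emma eliminated.
Round 2: Rosa 5, Uma 9, Ben 7. Rosa eliminated.
Round 3: Uma 9, Ben 12. Ben has a majority (≥11).

Ben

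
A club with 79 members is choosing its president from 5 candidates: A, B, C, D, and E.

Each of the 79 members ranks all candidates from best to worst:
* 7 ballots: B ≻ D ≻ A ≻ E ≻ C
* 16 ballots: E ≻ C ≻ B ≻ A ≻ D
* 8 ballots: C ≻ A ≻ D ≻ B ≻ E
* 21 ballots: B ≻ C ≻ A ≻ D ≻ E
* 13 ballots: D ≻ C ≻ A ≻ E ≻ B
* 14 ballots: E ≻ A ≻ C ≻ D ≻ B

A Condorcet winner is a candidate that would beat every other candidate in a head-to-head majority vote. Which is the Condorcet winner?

C

C vs A: 58–21
C vs B: 51–28
C vs D: 59–20
C vs E: 42–37
C beats every other candidate.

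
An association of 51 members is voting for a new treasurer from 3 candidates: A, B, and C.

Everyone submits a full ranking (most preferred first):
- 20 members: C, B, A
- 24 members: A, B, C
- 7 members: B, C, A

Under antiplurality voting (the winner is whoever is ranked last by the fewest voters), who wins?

B

Last-place votes: A 27, B 0, C 24.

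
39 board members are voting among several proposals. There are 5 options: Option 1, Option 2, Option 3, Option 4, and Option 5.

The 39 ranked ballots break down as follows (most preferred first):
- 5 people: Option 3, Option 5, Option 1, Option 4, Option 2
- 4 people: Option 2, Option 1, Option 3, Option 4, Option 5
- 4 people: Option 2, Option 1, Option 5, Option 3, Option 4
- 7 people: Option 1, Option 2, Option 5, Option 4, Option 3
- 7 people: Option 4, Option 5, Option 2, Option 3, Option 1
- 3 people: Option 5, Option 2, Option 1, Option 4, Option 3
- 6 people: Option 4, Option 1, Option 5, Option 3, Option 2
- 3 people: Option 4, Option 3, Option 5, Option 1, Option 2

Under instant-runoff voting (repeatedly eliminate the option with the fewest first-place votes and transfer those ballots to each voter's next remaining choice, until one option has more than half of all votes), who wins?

Round 1: Option 1 7, Option 2 8, Option 3 5, Option 4 16, Option 5 3. Option 5 eliminated.
Round 2: Option 1 7, Option 2 11, Option 3 5, Option 4 16. Option 3 eliminated.
Round 3: Option 1 12, Option 2 11, Option 4 16. Option 2 eliminated.
Round 4: Option 1 23, Option 4 16. Option 1 has a majority (≥20).

Option 1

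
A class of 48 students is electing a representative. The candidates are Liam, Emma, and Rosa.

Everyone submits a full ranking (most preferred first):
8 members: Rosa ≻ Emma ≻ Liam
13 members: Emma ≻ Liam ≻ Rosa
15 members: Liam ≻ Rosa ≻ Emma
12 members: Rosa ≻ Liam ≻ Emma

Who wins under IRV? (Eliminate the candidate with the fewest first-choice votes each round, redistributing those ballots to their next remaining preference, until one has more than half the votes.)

Liam

Round 1: Liam 15, Emma 13, Rosa 20. Emma eliminated.
Round 2: Liam 28, Rosa 20. Liam has a majority (≥25).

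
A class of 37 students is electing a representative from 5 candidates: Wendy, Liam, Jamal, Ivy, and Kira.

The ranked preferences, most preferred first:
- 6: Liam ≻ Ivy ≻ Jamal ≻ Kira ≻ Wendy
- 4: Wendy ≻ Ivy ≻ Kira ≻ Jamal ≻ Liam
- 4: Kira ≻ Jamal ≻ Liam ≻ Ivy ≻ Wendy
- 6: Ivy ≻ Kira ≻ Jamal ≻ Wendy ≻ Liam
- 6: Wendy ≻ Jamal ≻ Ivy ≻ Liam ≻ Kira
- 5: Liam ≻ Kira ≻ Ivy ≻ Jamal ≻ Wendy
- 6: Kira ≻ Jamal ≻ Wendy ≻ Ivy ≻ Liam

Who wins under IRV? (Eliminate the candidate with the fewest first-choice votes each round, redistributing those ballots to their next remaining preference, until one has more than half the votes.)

Kira

Round 1: Wendy 10, Liam 11, Jamal 0, Ivy 6, Kira 10. Jamal eliminated.
Round 2: Wendy 10, Liam 11, Ivy 6, Kira 10. Ivy eliminated.
Round 3: Wendy 10, Liam 11, Kira 16. Wendy eliminated.
Round 4: Liam 17, Kira 20. Kira has a majority (≥19).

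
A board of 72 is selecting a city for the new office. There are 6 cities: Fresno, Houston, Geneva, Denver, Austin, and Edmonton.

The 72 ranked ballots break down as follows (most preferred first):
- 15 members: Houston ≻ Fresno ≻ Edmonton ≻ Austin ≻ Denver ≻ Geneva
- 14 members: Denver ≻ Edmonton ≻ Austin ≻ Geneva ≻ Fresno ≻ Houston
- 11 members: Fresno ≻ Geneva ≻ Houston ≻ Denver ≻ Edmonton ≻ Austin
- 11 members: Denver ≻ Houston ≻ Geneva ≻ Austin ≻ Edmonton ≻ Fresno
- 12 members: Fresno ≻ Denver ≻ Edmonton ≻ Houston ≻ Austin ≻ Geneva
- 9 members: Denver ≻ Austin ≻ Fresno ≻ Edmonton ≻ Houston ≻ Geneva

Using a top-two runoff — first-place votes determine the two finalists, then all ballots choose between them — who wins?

Fresno

Round 1 first-place votes: Fresno 23, Houston 15, Geneva 0, Denver 34, Austin 0, Edmonton 0. Denver and Fresno advance.
Runoff: Denver is ranked above Fresno on 34 ballots, Fresno above Denver on 38.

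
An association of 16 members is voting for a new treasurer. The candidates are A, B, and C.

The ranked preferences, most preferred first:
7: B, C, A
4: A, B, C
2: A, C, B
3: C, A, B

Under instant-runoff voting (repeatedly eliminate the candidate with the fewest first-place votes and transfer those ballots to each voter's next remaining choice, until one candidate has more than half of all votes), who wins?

A

Round 1: A 6, B 7, C 3. C eliminated.
Round 2: A 9, B 7. A has a majority (≥9).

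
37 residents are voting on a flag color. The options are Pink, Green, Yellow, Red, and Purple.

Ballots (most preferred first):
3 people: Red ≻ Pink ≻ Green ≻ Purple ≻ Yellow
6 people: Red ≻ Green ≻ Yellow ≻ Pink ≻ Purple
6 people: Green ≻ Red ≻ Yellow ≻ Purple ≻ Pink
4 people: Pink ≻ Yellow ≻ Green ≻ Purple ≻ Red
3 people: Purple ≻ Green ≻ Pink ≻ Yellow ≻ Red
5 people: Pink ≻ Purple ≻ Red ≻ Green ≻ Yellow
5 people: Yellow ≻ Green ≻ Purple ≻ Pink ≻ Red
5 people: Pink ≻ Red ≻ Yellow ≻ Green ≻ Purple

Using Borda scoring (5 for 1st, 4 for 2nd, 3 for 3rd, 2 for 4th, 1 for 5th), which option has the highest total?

Pink: 3×4 + 6×2 + 6×1 + 4×5 + 3×3 + 5×5 + 5×2 + 5×5 = 119
Green: 3×3 + 6×4 + 6×5 + 4×3 + 3×4 + 5×2 + 5×4 + 5×2 = 127
Yellow: 3×1 + 6×3 + 6×3 + 4×4 + 3×2 + 5×1 + 5×5 + 5×3 = 106
Red: 3×5 + 6×5 + 6×4 + 4×1 + 3×1 + 5×3 + 5×1 + 5×4 = 116
Purple: 3×2 + 6×1 + 6×2 + 4×2 + 3×5 + 5×4 + 5×3 + 5×1 = 87

Green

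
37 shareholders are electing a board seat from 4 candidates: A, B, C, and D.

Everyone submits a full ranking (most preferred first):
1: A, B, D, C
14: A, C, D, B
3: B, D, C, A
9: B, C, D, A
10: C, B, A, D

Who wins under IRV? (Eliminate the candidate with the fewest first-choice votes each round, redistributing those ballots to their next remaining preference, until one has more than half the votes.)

Round 1: A 15, B 12, C 10, D 0. D eliminated.
Round 2: A 15, B 12, C 10. C eliminated.
Round 3: A 15, B 22. B has a majority (≥19).

B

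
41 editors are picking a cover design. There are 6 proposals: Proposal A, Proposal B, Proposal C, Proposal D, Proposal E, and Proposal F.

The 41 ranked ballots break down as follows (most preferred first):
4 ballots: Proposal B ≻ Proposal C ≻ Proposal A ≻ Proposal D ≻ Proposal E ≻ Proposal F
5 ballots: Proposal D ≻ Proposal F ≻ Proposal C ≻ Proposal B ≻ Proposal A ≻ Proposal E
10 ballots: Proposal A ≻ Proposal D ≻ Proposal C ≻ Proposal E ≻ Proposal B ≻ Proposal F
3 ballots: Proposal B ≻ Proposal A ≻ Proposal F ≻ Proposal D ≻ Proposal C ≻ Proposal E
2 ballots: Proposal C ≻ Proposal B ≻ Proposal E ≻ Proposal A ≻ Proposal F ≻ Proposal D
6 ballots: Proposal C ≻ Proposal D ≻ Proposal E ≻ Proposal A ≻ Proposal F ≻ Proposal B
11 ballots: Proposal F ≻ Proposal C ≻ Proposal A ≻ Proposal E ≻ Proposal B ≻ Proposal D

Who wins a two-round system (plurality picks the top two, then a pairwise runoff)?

Proposal A

Round 1 first-place votes: Proposal A 10, Proposal B 7, Proposal C 8, Proposal D 5, Proposal E 0, Proposal F 11. Proposal F and Proposal A advance.
Runoff: Proposal F is ranked above Proposal A on 16 ballots, Proposal A above Proposal F on 25.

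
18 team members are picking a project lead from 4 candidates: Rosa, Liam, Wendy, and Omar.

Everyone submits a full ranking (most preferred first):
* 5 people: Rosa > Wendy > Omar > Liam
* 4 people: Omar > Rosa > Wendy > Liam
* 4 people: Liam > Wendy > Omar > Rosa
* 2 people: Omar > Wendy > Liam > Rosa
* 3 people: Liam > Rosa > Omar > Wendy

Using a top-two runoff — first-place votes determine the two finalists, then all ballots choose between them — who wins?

Omar

Round 1 first-place votes: Rosa 5, Liam 7, Wendy 0, Omar 6. Liam and Omar advance.
Runoff: Liam is ranked above Omar on 7 ballots, Omar above Liam on 11.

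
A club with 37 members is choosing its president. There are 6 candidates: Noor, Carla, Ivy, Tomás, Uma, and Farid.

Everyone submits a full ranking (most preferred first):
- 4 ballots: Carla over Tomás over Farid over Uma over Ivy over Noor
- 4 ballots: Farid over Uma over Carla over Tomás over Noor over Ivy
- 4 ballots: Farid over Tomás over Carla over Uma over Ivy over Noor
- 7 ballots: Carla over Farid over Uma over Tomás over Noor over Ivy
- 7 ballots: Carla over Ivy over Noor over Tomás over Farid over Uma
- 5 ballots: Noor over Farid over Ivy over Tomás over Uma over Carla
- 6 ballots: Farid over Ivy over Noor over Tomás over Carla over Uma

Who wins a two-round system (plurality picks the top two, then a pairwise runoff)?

Round 1 first-place votes: Noor 5, Carla 18, Ivy 0, Tomás 0, Uma 0, Farid 14. Carla and Farid advance.
Runoff: Carla is ranked above Farid on 18 ballots, Farid above Carla on 19.

Farid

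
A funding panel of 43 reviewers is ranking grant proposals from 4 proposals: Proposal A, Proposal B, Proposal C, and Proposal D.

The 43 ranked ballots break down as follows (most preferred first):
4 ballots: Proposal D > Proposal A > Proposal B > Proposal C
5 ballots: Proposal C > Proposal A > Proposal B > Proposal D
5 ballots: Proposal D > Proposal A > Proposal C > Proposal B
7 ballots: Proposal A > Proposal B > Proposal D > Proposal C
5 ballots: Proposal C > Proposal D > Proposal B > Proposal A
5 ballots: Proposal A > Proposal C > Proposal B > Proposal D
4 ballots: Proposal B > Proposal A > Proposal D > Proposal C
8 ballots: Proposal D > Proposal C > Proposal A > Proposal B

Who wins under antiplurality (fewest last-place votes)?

Proposal A

Last-place votes: Proposal A 5, Proposal B 13, Proposal C 15, Proposal D 10.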